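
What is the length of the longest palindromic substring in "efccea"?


Input: "efccea"
Checking substrings for palindromes:
  [2:4] "cc" (len 2) => palindrome
Longest palindromic substring: "cc" with length 2

2


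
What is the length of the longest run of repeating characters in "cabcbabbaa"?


Input: "cabcbabbaa"
Scanning for longest run:
  Position 1 ('a'): new char, reset run to 1
  Position 2 ('b'): new char, reset run to 1
  Position 3 ('c'): new char, reset run to 1
  Position 4 ('b'): new char, reset run to 1
  Position 5 ('a'): new char, reset run to 1
  Position 6 ('b'): new char, reset run to 1
  Position 7 ('b'): continues run of 'b', length=2
  Position 8 ('a'): new char, reset run to 1
  Position 9 ('a'): continues run of 'a', length=2
Longest run: 'b' with length 2

2


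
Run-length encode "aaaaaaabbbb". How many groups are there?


Input: aaaaaaabbbb
Scanning for consecutive runs:
  Group 1: 'a' x 7 (positions 0-6)
  Group 2: 'b' x 4 (positions 7-10)
Total groups: 2

2


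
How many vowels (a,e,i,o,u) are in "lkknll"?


Input: lkknll
Checking each character:
  'l' at position 0: consonant
  'k' at position 1: consonant
  'k' at position 2: consonant
  'n' at position 3: consonant
  'l' at position 4: consonant
  'l' at position 5: consonant
Total vowels: 0

0


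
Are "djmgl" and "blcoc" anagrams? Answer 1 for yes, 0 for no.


Strings: "djmgl", "blcoc"
Sorted first:  dgjlm
Sorted second: bcclo
Differ at position 0: 'd' vs 'b' => not anagrams

0


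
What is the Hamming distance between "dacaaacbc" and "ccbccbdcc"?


Comparing "dacaaacbc" and "ccbccbdcc" position by position:
  Position 0: 'd' vs 'c' => differ
  Position 1: 'a' vs 'c' => differ
  Position 2: 'c' vs 'b' => differ
  Position 3: 'a' vs 'c' => differ
  Position 4: 'a' vs 'c' => differ
  Position 5: 'a' vs 'b' => differ
  Position 6: 'c' vs 'd' => differ
  Position 7: 'b' vs 'c' => differ
  Position 8: 'c' vs 'c' => same
Total differences (Hamming distance): 8

8


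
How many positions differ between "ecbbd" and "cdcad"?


Comparing "ecbbd" and "cdcad" position by position:
  Position 0: 'e' vs 'c' => DIFFER
  Position 1: 'c' vs 'd' => DIFFER
  Position 2: 'b' vs 'c' => DIFFER
  Position 3: 'b' vs 'a' => DIFFER
  Position 4: 'd' vs 'd' => same
Positions that differ: 4

4


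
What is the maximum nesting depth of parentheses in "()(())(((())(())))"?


Input: "()(())(((())(())))"
Tracking depth:
  Position 0 '(': depth becomes 1
  Position 1 ')': depth becomes 0
  Position 2 '(': depth becomes 1
  Position 3 '(': depth becomes 2
  Position 4 ')': depth becomes 1
  Position 5 ')': depth becomes 0
  Position 6 '(': depth becomes 1
  Position 7 '(': depth becomes 2
  Position 8 '(': depth becomes 3
  Position 9 '(': depth becomes 4
  Position 10 ')': depth becomes 3
  Position 11 ')': depth becomes 2
  Position 12 '(': depth becomes 3
  Position 13 '(': depth becomes 4
  Position 14 ')': depth becomes 3
  Position 15 ')': depth becomes 2
  Position 16 ')': depth becomes 1
  Position 17 ')': depth becomes 0
Maximum depth reached: 4

4


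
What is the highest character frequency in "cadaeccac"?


Input: cadaeccac
Character counts:
  'a': 3
  'c': 4
  'd': 1
  'e': 1
Maximum frequency: 4

4


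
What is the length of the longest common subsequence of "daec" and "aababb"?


LCS of "daec" and "aababb"
DP table:
           a    a    b    a    b    b
      0    0    0    0    0    0    0
  d   0    0    0    0    0    0    0
  a   0    1    1    1    1    1    1
  e   0    1    1    1    1    1    1
  c   0    1    1    1    1    1    1
LCS length = dp[4][6] = 1

1


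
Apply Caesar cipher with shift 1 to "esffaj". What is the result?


Caesar cipher: shift "esffaj" by 1
  'e' (pos 4) + 1 = pos 5 = 'f'
  's' (pos 18) + 1 = pos 19 = 't'
  'f' (pos 5) + 1 = pos 6 = 'g'
  'f' (pos 5) + 1 = pos 6 = 'g'
  'a' (pos 0) + 1 = pos 1 = 'b'
  'j' (pos 9) + 1 = pos 10 = 'k'
Result: ftggbk

ftggbk


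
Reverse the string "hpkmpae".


Input: hpkmpae
Reading characters right to left:
  Position 6: 'e'
  Position 5: 'a'
  Position 4: 'p'
  Position 3: 'm'
  Position 2: 'k'
  Position 1: 'p'
  Position 0: 'h'
Reversed: eapmkph

eapmkph


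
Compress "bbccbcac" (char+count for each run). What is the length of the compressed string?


Input: bbccbcac
Runs:
  'b' x 2 => "b2"
  'c' x 2 => "c2"
  'b' x 1 => "b1"
  'c' x 1 => "c1"
  'a' x 1 => "a1"
  'c' x 1 => "c1"
Compressed: "b2c2b1c1a1c1"
Compressed length: 12

12


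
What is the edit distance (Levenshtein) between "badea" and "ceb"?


Computing edit distance: "badea" -> "ceb"
DP table:
           c    e    b
      0    1    2    3
  b   1    1    2    2
  a   2    2    2    3
  d   3    3    3    3
  e   4    4    3    4
  a   5    5    4    4
Edit distance = dp[5][3] = 4

4


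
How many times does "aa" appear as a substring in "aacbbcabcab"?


Searching for "aa" in "aacbbcabcab"
Scanning each position:
  Position 0: "aa" => MATCH
  Position 1: "ac" => no
  Position 2: "cb" => no
  Position 3: "bb" => no
  Position 4: "bc" => no
  Position 5: "ca" => no
  Position 6: "ab" => no
  Position 7: "bc" => no
  Position 8: "ca" => no
  Position 9: "ab" => no
Total occurrences: 1

1


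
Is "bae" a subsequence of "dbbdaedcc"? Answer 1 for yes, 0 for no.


Check if "bae" is a subsequence of "dbbdaedcc"
Greedy scan:
  Position 0 ('d'): no match needed
  Position 1 ('b'): matches sub[0] = 'b'
  Position 2 ('b'): no match needed
  Position 3 ('d'): no match needed
  Position 4 ('a'): matches sub[1] = 'a'
  Position 5 ('e'): matches sub[2] = 'e'
  Position 6 ('d'): no match needed
  Position 7 ('c'): no match needed
  Position 8 ('c'): no match needed
All 3 characters matched => is a subsequence

1


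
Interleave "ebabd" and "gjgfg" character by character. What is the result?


Interleaving "ebabd" and "gjgfg":
  Position 0: 'e' from first, 'g' from second => "eg"
  Position 1: 'b' from first, 'j' from second => "bj"
  Position 2: 'a' from first, 'g' from second => "ag"
  Position 3: 'b' from first, 'f' from second => "bf"
  Position 4: 'd' from first, 'g' from second => "dg"
Result: egbjagbfdg

egbjagbfdg


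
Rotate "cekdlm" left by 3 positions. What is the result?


Input: "cekdlm", rotate left by 3
First 3 characters: "cek"
Remaining characters: "dlm"
Concatenate remaining + first: "dlm" + "cek" = "dlmcek"

dlmcek


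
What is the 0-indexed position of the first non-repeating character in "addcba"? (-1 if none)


Input: addcba
Character frequencies:
  'a': 2
  'b': 1
  'c': 1
  'd': 2
Scanning left to right for freq == 1:
  Position 0 ('a'): freq=2, skip
  Position 1 ('d'): freq=2, skip
  Position 2 ('d'): freq=2, skip
  Position 3 ('c'): unique! => answer = 3

3


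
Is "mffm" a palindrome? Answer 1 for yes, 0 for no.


Input: mffm
Reversed: mffm
  Compare pos 0 ('m') with pos 3 ('m'): match
  Compare pos 1 ('f') with pos 2 ('f'): match
Result: palindrome

1


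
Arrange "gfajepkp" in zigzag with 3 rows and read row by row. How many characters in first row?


Zigzag "gfajepkp" into 3 rows:
Placing characters:
  'g' => row 0
  'f' => row 1
  'a' => row 2
  'j' => row 1
  'e' => row 0
  'p' => row 1
  'k' => row 2
  'p' => row 1
Rows:
  Row 0: "ge"
  Row 1: "fjpp"
  Row 2: "ak"
First row length: 2

2


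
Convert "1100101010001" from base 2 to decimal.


Input: "1100101010001" in base 2
Positional expansion:
  Digit '1' (value 1) x 2^12 = 4096
  Digit '1' (value 1) x 2^11 = 2048
  Digit '0' (value 0) x 2^10 = 0
  Digit '0' (value 0) x 2^9 = 0
  Digit '1' (value 1) x 2^8 = 256
  Digit '0' (value 0) x 2^7 = 0
  Digit '1' (value 1) x 2^6 = 64
  Digit '0' (value 0) x 2^5 = 0
  Digit '1' (value 1) x 2^4 = 16
  Digit '0' (value 0) x 2^3 = 0
  Digit '0' (value 0) x 2^2 = 0
  Digit '0' (value 0) x 2^1 = 0
  Digit '1' (value 1) x 2^0 = 1
Sum = 6481

6481


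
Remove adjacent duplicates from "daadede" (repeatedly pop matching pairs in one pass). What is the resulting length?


Input: daadede
Stack-based adjacent duplicate removal:
  Read 'd': push. Stack: d
  Read 'a': push. Stack: da
  Read 'a': matches stack top 'a' => pop. Stack: d
  Read 'd': matches stack top 'd' => pop. Stack: (empty)
  Read 'e': push. Stack: e
  Read 'd': push. Stack: ed
  Read 'e': push. Stack: ede
Final stack: "ede" (length 3)

3


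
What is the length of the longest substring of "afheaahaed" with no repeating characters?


Input: "afheaahaed"
Sliding window (track last position of each char):
  Position 0 ('a'): window [0,0] length 1 -- new best
  Position 1 ('f'): window [0,1] length 2 -- new best
  Position 2 ('h'): window [0,2] length 3 -- new best
  Position 3 ('e'): window [0,3] length 4 -- new best
  Position 4 ('a'): repeat (last at 0), move window start to 1
  Position 4 ('a'): window [1,4] length 4
  Position 5 ('a'): repeat (last at 4), move window start to 5
  Position 5 ('a'): window [5,5] length 1
  Position 6 ('h'): window [5,6] length 2
  Position 7 ('a'): repeat (last at 5), move window start to 6
  Position 7 ('a'): window [6,7] length 2
  Position 8 ('e'): window [6,8] length 3
  Position 9 ('d'): window [6,9] length 4
Longest substring with no repeats: "afhe" with length 4

4


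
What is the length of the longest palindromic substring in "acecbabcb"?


Input: "acecbabcb"
Checking substrings for palindromes:
  [3:8] "cbabc" (len 5) => palindrome
  [1:4] "cec" (len 3) => palindrome
  [4:7] "bab" (len 3) => palindrome
  [6:9] "bcb" (len 3) => palindrome
Longest palindromic substring: "cbabc" with length 5

5


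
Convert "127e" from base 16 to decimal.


Input: "127e" in base 16
Positional expansion:
  Digit '1' (value 1) x 16^3 = 4096
  Digit '2' (value 2) x 16^2 = 512
  Digit '7' (value 7) x 16^1 = 112
  Digit 'e' (value 14) x 16^0 = 14
Sum = 4734

4734


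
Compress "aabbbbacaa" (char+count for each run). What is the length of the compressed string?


Input: aabbbbacaa
Runs:
  'a' x 2 => "a2"
  'b' x 4 => "b4"
  'a' x 1 => "a1"
  'c' x 1 => "c1"
  'a' x 2 => "a2"
Compressed: "a2b4a1c1a2"
Compressed length: 10

10


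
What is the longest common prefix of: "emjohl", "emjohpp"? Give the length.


Words: emjohl, emjohpp
  Position 0: all 'e' => match
  Position 1: all 'm' => match
  Position 2: all 'j' => match
  Position 3: all 'o' => match
  Position 4: all 'h' => match
  Position 5: ('l', 'p') => mismatch, stop
LCP = "emjoh" (length 5)

5


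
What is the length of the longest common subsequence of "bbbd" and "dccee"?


LCS of "bbbd" and "dccee"
DP table:
           d    c    c    e    e
      0    0    0    0    0    0
  b   0    0    0    0    0    0
  b   0    0    0    0    0    0
  b   0    0    0    0    0    0
  d   0    1    1    1    1    1
LCS length = dp[4][5] = 1

1


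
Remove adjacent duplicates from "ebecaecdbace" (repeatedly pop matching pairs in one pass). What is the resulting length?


Input: ebecaecdbace
Stack-based adjacent duplicate removal:
  Read 'e': push. Stack: e
  Read 'b': push. Stack: eb
  Read 'e': push. Stack: ebe
  Read 'c': push. Stack: ebec
  Read 'a': push. Stack: ebeca
  Read 'e': push. Stack: ebecae
  Read 'c': push. Stack: ebecaec
  Read 'd': push. Stack: ebecaecd
  Read 'b': push. Stack: ebecaecdb
  Read 'a': push. Stack: ebecaecdba
  Read 'c': push. Stack: ebecaecdbac
  Read 'e': push. Stack: ebecaecdbace
Final stack: "ebecaecdbace" (length 12)

12


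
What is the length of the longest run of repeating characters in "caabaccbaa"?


Input: "caabaccbaa"
Scanning for longest run:
  Position 1 ('a'): new char, reset run to 1
  Position 2 ('a'): continues run of 'a', length=2
  Position 3 ('b'): new char, reset run to 1
  Position 4 ('a'): new char, reset run to 1
  Position 5 ('c'): new char, reset run to 1
  Position 6 ('c'): continues run of 'c', length=2
  Position 7 ('b'): new char, reset run to 1
  Position 8 ('a'): new char, reset run to 1
  Position 9 ('a'): continues run of 'a', length=2
Longest run: 'a' with length 2

2


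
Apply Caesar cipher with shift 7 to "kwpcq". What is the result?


Caesar cipher: shift "kwpcq" by 7
  'k' (pos 10) + 7 = pos 17 = 'r'
  'w' (pos 22) + 7 = pos 3 = 'd'
  'p' (pos 15) + 7 = pos 22 = 'w'
  'c' (pos 2) + 7 = pos 9 = 'j'
  'q' (pos 16) + 7 = pos 23 = 'x'
Result: rdwjx

rdwjx


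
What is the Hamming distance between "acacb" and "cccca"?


Comparing "acacb" and "cccca" position by position:
  Position 0: 'a' vs 'c' => differ
  Position 1: 'c' vs 'c' => same
  Position 2: 'a' vs 'c' => differ
  Position 3: 'c' vs 'c' => same
  Position 4: 'b' vs 'a' => differ
Total differences (Hamming distance): 3

3


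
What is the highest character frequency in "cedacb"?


Input: cedacb
Character counts:
  'a': 1
  'b': 1
  'c': 2
  'd': 1
  'e': 1
Maximum frequency: 2

2


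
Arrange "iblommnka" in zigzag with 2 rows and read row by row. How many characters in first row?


Zigzag "iblommnka" into 2 rows:
Placing characters:
  'i' => row 0
  'b' => row 1
  'l' => row 0
  'o' => row 1
  'm' => row 0
  'm' => row 1
  'n' => row 0
  'k' => row 1
  'a' => row 0
Rows:
  Row 0: "ilmna"
  Row 1: "bomk"
First row length: 5

5


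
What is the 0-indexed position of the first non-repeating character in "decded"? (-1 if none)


Input: decded
Character frequencies:
  'c': 1
  'd': 3
  'e': 2
Scanning left to right for freq == 1:
  Position 0 ('d'): freq=3, skip
  Position 1 ('e'): freq=2, skip
  Position 2 ('c'): unique! => answer = 2

2


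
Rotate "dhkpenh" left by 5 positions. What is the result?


Input: "dhkpenh", rotate left by 5
First 5 characters: "dhkpe"
Remaining characters: "nh"
Concatenate remaining + first: "nh" + "dhkpe" = "nhdhkpe"

nhdhkpe


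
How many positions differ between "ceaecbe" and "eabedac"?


Comparing "ceaecbe" and "eabedac" position by position:
  Position 0: 'c' vs 'e' => DIFFER
  Position 1: 'e' vs 'a' => DIFFER
  Position 2: 'a' vs 'b' => DIFFER
  Position 3: 'e' vs 'e' => same
  Position 4: 'c' vs 'd' => DIFFER
  Position 5: 'b' vs 'a' => DIFFER
  Position 6: 'e' vs 'c' => DIFFER
Positions that differ: 6

6


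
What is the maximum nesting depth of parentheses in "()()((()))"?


Input: "()()((()))"
Tracking depth:
  Position 0 '(': depth becomes 1
  Position 1 ')': depth becomes 0
  Position 2 '(': depth becomes 1
  Position 3 ')': depth becomes 0
  Position 4 '(': depth becomes 1
  Position 5 '(': depth becomes 2
  Position 6 '(': depth becomes 3
  Position 7 ')': depth becomes 2
  Position 8 ')': depth becomes 1
  Position 9 ')': depth becomes 0
Maximum depth reached: 3

3


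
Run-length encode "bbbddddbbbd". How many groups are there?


Input: bbbddddbbbd
Scanning for consecutive runs:
  Group 1: 'b' x 3 (positions 0-2)
  Group 2: 'd' x 4 (positions 3-6)
  Group 3: 'b' x 3 (positions 7-9)
  Group 4: 'd' x 1 (positions 10-10)
Total groups: 4

4


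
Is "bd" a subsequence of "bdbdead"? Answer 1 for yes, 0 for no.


Check if "bd" is a subsequence of "bdbdead"
Greedy scan:
  Position 0 ('b'): matches sub[0] = 'b'
  Position 1 ('d'): matches sub[1] = 'd'
  Position 2 ('b'): no match needed
  Position 3 ('d'): no match needed
  Position 4 ('e'): no match needed
  Position 5 ('a'): no match needed
  Position 6 ('d'): no match needed
All 2 characters matched => is a subsequence

1


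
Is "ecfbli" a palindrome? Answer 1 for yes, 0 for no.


Input: ecfbli
Reversed: ilbfce
  Compare pos 0 ('e') with pos 5 ('i'): MISMATCH
  Compare pos 1 ('c') with pos 4 ('l'): MISMATCH
  Compare pos 2 ('f') with pos 3 ('b'): MISMATCH
Result: not a palindrome

0


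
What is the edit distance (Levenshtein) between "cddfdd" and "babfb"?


Computing edit distance: "cddfdd" -> "babfb"
DP table:
           b    a    b    f    b
      0    1    2    3    4    5
  c   1    1    2    3    4    5
  d   2    2    2    3    4    5
  d   3    3    3    3    4    5
  f   4    4    4    4    3    4
  d   5    5    5    5    4    4
  d   6    6    6    6    5    5
Edit distance = dp[6][5] = 5

5


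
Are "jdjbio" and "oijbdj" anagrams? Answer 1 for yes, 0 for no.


Strings: "jdjbio", "oijbdj"
Sorted first:  bdijjo
Sorted second: bdijjo
Sorted forms match => anagrams

1


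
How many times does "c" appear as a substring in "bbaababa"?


Searching for "c" in "bbaababa"
Scanning each position:
  Position 0: "b" => no
  Position 1: "b" => no
  Position 2: "a" => no
  Position 3: "a" => no
  Position 4: "b" => no
  Position 5: "a" => no
  Position 6: "b" => no
  Position 7: "a" => no
Total occurrences: 0

0


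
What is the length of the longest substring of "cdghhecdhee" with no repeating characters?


Input: "cdghhecdhee"
Sliding window (track last position of each char):
  Position 0 ('c'): window [0,0] length 1 -- new best
  Position 1 ('d'): window [0,1] length 2 -- new best
  Position 2 ('g'): window [0,2] length 3 -- new best
  Position 3 ('h'): window [0,3] length 4 -- new best
  Position 4 ('h'): repeat (last at 3), move window start to 4
  Position 4 ('h'): window [4,4] length 1
  Position 5 ('e'): window [4,5] length 2
  Position 6 ('c'): window [4,6] length 3
  Position 7 ('d'): window [4,7] length 4
  Position 8 ('h'): repeat (last at 4), move window start to 5
  Position 8 ('h'): window [5,8] length 4
  Position 9 ('e'): repeat (last at 5), move window start to 6
  Position 9 ('e'): window [6,9] length 4
  Position 10 ('e'): repeat (last at 9), move window start to 10
  Position 10 ('e'): window [10,10] length 1
Longest substring with no repeats: "cdgh" with length 4

4


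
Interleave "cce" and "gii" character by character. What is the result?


Interleaving "cce" and "gii":
  Position 0: 'c' from first, 'g' from second => "cg"
  Position 1: 'c' from first, 'i' from second => "ci"
  Position 2: 'e' from first, 'i' from second => "ei"
Result: cgciei

cgciei


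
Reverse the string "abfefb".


Input: abfefb
Reading characters right to left:
  Position 5: 'b'
  Position 4: 'f'
  Position 3: 'e'
  Position 2: 'f'
  Position 1: 'b'
  Position 0: 'a'
Reversed: bfefba

bfefba


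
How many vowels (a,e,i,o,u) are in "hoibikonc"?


Input: hoibikonc
Checking each character:
  'h' at position 0: consonant
  'o' at position 1: vowel (running total: 1)
  'i' at position 2: vowel (running total: 2)
  'b' at position 3: consonant
  'i' at position 4: vowel (running total: 3)
  'k' at position 5: consonant
  'o' at position 6: vowel (running total: 4)
  'n' at position 7: consonant
  'c' at position 8: consonant
Total vowels: 4

4


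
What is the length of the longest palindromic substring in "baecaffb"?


Input: "baecaffb"
Checking substrings for palindromes:
  [5:7] "ff" (len 2) => palindrome
Longest palindromic substring: "ff" with length 2

2


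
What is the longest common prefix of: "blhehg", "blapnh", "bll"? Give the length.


Words: blhehg, blapnh, bll
  Position 0: all 'b' => match
  Position 1: all 'l' => match
  Position 2: ('h', 'a', 'l') => mismatch, stop
LCP = "bl" (length 2)

2


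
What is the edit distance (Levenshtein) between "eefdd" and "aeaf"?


Computing edit distance: "eefdd" -> "aeaf"
DP table:
           a    e    a    f
      0    1    2    3    4
  e   1    1    1    2    3
  e   2    2    1    2    3
  f   3    3    2    2    2
  d   4    4    3    3    3
  d   5    5    4    4    4
Edit distance = dp[5][4] = 4

4


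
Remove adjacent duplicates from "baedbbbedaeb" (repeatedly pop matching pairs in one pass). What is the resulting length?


Input: baedbbbedaeb
Stack-based adjacent duplicate removal:
  Read 'b': push. Stack: b
  Read 'a': push. Stack: ba
  Read 'e': push. Stack: bae
  Read 'd': push. Stack: baed
  Read 'b': push. Stack: baedb
  Read 'b': matches stack top 'b' => pop. Stack: baed
  Read 'b': push. Stack: baedb
  Read 'e': push. Stack: baedbe
  Read 'd': push. Stack: baedbed
  Read 'a': push. Stack: baedbeda
  Read 'e': push. Stack: baedbedae
  Read 'b': push. Stack: baedbedaeb
Final stack: "baedbedaeb" (length 10)

10


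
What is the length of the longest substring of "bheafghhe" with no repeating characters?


Input: "bheafghhe"
Sliding window (track last position of each char):
  Position 0 ('b'): window [0,0] length 1 -- new best
  Position 1 ('h'): window [0,1] length 2 -- new best
  Position 2 ('e'): window [0,2] length 3 -- new best
  Position 3 ('a'): window [0,3] length 4 -- new best
  Position 4 ('f'): window [0,4] length 5 -- new best
  Position 5 ('g'): window [0,5] length 6 -- new best
  Position 6 ('h'): repeat (last at 1), move window start to 2
  Position 6 ('h'): window [2,6] length 5
  Position 7 ('h'): repeat (last at 6), move window start to 7
  Position 7 ('h'): window [7,7] length 1
  Position 8 ('e'): window [7,8] length 2
Longest substring with no repeats: "bheafg" with length 6

6


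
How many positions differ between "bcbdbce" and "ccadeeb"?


Comparing "bcbdbce" and "ccadeeb" position by position:
  Position 0: 'b' vs 'c' => DIFFER
  Position 1: 'c' vs 'c' => same
  Position 2: 'b' vs 'a' => DIFFER
  Position 3: 'd' vs 'd' => same
  Position 4: 'b' vs 'e' => DIFFER
  Position 5: 'c' vs 'e' => DIFFER
  Position 6: 'e' vs 'b' => DIFFER
Positions that differ: 5

5


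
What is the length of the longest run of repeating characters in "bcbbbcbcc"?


Input: "bcbbbcbcc"
Scanning for longest run:
  Position 1 ('c'): new char, reset run to 1
  Position 2 ('b'): new char, reset run to 1
  Position 3 ('b'): continues run of 'b', length=2
  Position 4 ('b'): continues run of 'b', length=3
  Position 5 ('c'): new char, reset run to 1
  Position 6 ('b'): new char, reset run to 1
  Position 7 ('c'): new char, reset run to 1
  Position 8 ('c'): continues run of 'c', length=2
Longest run: 'b' with length 3

3


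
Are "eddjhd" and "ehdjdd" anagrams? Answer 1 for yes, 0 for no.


Strings: "eddjhd", "ehdjdd"
Sorted first:  dddehj
Sorted second: dddehj
Sorted forms match => anagrams

1


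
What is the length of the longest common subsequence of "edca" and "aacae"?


LCS of "edca" and "aacae"
DP table:
           a    a    c    a    e
      0    0    0    0    0    0
  e   0    0    0    0    0    1
  d   0    0    0    0    0    1
  c   0    0    0    1    1    1
  a   0    1    1    1    2    2
LCS length = dp[4][5] = 2

2


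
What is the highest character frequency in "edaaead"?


Input: edaaead
Character counts:
  'a': 3
  'd': 2
  'e': 2
Maximum frequency: 3

3


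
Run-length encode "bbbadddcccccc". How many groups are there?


Input: bbbadddcccccc
Scanning for consecutive runs:
  Group 1: 'b' x 3 (positions 0-2)
  Group 2: 'a' x 1 (positions 3-3)
  Group 3: 'd' x 3 (positions 4-6)
  Group 4: 'c' x 6 (positions 7-12)
Total groups: 4

4


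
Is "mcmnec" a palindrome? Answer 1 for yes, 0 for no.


Input: mcmnec
Reversed: cenmcm
  Compare pos 0 ('m') with pos 5 ('c'): MISMATCH
  Compare pos 1 ('c') with pos 4 ('e'): MISMATCH
  Compare pos 2 ('m') with pos 3 ('n'): MISMATCH
Result: not a palindrome

0


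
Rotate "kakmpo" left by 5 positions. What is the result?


Input: "kakmpo", rotate left by 5
First 5 characters: "kakmp"
Remaining characters: "o"
Concatenate remaining + first: "o" + "kakmp" = "okakmp"

okakmp


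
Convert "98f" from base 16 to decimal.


Input: "98f" in base 16
Positional expansion:
  Digit '9' (value 9) x 16^2 = 2304
  Digit '8' (value 8) x 16^1 = 128
  Digit 'f' (value 15) x 16^0 = 15
Sum = 2447

2447


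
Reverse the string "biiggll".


Input: biiggll
Reading characters right to left:
  Position 6: 'l'
  Position 5: 'l'
  Position 4: 'g'
  Position 3: 'g'
  Position 2: 'i'
  Position 1: 'i'
  Position 0: 'b'
Reversed: llggiib

llggiib


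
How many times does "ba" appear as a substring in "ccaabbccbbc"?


Searching for "ba" in "ccaabbccbbc"
Scanning each position:
  Position 0: "cc" => no
  Position 1: "ca" => no
  Position 2: "aa" => no
  Position 3: "ab" => no
  Position 4: "bb" => no
  Position 5: "bc" => no
  Position 6: "cc" => no
  Position 7: "cb" => no
  Position 8: "bb" => no
  Position 9: "bc" => no
Total occurrences: 0

0


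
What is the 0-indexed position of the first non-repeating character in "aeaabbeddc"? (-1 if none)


Input: aeaabbeddc
Character frequencies:
  'a': 3
  'b': 2
  'c': 1
  'd': 2
  'e': 2
Scanning left to right for freq == 1:
  Position 0 ('a'): freq=3, skip
  Position 1 ('e'): freq=2, skip
  Position 2 ('a'): freq=3, skip
  Position 3 ('a'): freq=3, skip
  Position 4 ('b'): freq=2, skip
  Position 5 ('b'): freq=2, skip
  Position 6 ('e'): freq=2, skip
  Position 7 ('d'): freq=2, skip
  Position 8 ('d'): freq=2, skip
  Position 9 ('c'): unique! => answer = 9

9


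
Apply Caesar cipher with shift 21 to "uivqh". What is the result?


Caesar cipher: shift "uivqh" by 21
  'u' (pos 20) + 21 = pos 15 = 'p'
  'i' (pos 8) + 21 = pos 3 = 'd'
  'v' (pos 21) + 21 = pos 16 = 'q'
  'q' (pos 16) + 21 = pos 11 = 'l'
  'h' (pos 7) + 21 = pos 2 = 'c'
Result: pdqlc

pdqlc


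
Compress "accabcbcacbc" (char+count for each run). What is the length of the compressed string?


Input: accabcbcacbc
Runs:
  'a' x 1 => "a1"
  'c' x 2 => "c2"
  'a' x 1 => "a1"
  'b' x 1 => "b1"
  'c' x 1 => "c1"
  'b' x 1 => "b1"
  'c' x 1 => "c1"
  'a' x 1 => "a1"
  'c' x 1 => "c1"
  'b' x 1 => "b1"
  'c' x 1 => "c1"
Compressed: "a1c2a1b1c1b1c1a1c1b1c1"
Compressed length: 22

22


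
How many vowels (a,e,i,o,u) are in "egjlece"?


Input: egjlece
Checking each character:
  'e' at position 0: vowel (running total: 1)
  'g' at position 1: consonant
  'j' at position 2: consonant
  'l' at position 3: consonant
  'e' at position 4: vowel (running total: 2)
  'c' at position 5: consonant
  'e' at position 6: vowel (running total: 3)
Total vowels: 3

3


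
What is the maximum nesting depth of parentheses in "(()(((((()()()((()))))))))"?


Input: "(()(((((()()()((()))))))))"
Tracking depth:
  Position 0 '(': depth becomes 1
  Position 1 '(': depth becomes 2
  Position 2 ')': depth becomes 1
  Position 3 '(': depth becomes 2
  Position 4 '(': depth becomes 3
  Position 5 '(': depth becomes 4
  Position 6 '(': depth becomes 5
  Position 7 '(': depth becomes 6
  Position 8 '(': depth becomes 7
  Position 9 ')': depth becomes 6
  Position 10 '(': depth becomes 7
  Position 11 ')': depth becomes 6
  Position 12 '(': depth becomes 7
  Position 13 ')': depth becomes 6
  Position 14 '(': depth becomes 7
  Position 15 '(': depth becomes 8
  Position 16 '(': depth becomes 9
  Position 17 ')': depth becomes 8
  Position 18 ')': depth becomes 7
  Position 19 ')': depth becomes 6
  Position 20 ')': depth becomes 5
  Position 21 ')': depth becomes 4
  Position 22 ')': depth becomes 3
  Position 23 ')': depth becomes 2
  Position 24 ')': depth becomes 1
  Position 25 ')': depth becomes 0
Maximum depth reached: 9

9


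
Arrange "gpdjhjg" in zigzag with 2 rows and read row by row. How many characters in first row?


Zigzag "gpdjhjg" into 2 rows:
Placing characters:
  'g' => row 0
  'p' => row 1
  'd' => row 0
  'j' => row 1
  'h' => row 0
  'j' => row 1
  'g' => row 0
Rows:
  Row 0: "gdhg"
  Row 1: "pjj"
First row length: 4

4


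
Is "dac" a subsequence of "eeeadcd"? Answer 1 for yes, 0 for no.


Check if "dac" is a subsequence of "eeeadcd"
Greedy scan:
  Position 0 ('e'): no match needed
  Position 1 ('e'): no match needed
  Position 2 ('e'): no match needed
  Position 3 ('a'): no match needed
  Position 4 ('d'): matches sub[0] = 'd'
  Position 5 ('c'): no match needed
  Position 6 ('d'): no match needed
Only matched 1/3 characters => not a subsequence

0


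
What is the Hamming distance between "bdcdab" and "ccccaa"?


Comparing "bdcdab" and "ccccaa" position by position:
  Position 0: 'b' vs 'c' => differ
  Position 1: 'd' vs 'c' => differ
  Position 2: 'c' vs 'c' => same
  Position 3: 'd' vs 'c' => differ
  Position 4: 'a' vs 'a' => same
  Position 5: 'b' vs 'a' => differ
Total differences (Hamming distance): 4

4


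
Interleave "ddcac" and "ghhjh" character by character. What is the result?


Interleaving "ddcac" and "ghhjh":
  Position 0: 'd' from first, 'g' from second => "dg"
  Position 1: 'd' from first, 'h' from second => "dh"
  Position 2: 'c' from first, 'h' from second => "ch"
  Position 3: 'a' from first, 'j' from second => "aj"
  Position 4: 'c' from first, 'h' from second => "ch"
Result: dgdhchajch

dgdhchajch


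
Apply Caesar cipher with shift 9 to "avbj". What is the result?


Caesar cipher: shift "avbj" by 9
  'a' (pos 0) + 9 = pos 9 = 'j'
  'v' (pos 21) + 9 = pos 4 = 'e'
  'b' (pos 1) + 9 = pos 10 = 'k'
  'j' (pos 9) + 9 = pos 18 = 's'
Result: jeks

jeks


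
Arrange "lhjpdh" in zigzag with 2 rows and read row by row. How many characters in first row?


Zigzag "lhjpdh" into 2 rows:
Placing characters:
  'l' => row 0
  'h' => row 1
  'j' => row 0
  'p' => row 1
  'd' => row 0
  'h' => row 1
Rows:
  Row 0: "ljd"
  Row 1: "hph"
First row length: 3

3


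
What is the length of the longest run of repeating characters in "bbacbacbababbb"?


Input: "bbacbacbababbb"
Scanning for longest run:
  Position 1 ('b'): continues run of 'b', length=2
  Position 2 ('a'): new char, reset run to 1
  Position 3 ('c'): new char, reset run to 1
  Position 4 ('b'): new char, reset run to 1
  Position 5 ('a'): new char, reset run to 1
  Position 6 ('c'): new char, reset run to 1
  Position 7 ('b'): new char, reset run to 1
  Position 8 ('a'): new char, reset run to 1
  Position 9 ('b'): new char, reset run to 1
  Position 10 ('a'): new char, reset run to 1
  Position 11 ('b'): new char, reset run to 1
  Position 12 ('b'): continues run of 'b', length=2
  Position 13 ('b'): continues run of 'b', length=3
Longest run: 'b' with length 3

3


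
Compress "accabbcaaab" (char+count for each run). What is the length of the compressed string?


Input: accabbcaaab
Runs:
  'a' x 1 => "a1"
  'c' x 2 => "c2"
  'a' x 1 => "a1"
  'b' x 2 => "b2"
  'c' x 1 => "c1"
  'a' x 3 => "a3"
  'b' x 1 => "b1"
Compressed: "a1c2a1b2c1a3b1"
Compressed length: 14

14


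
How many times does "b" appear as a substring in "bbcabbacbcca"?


Searching for "b" in "bbcabbacbcca"
Scanning each position:
  Position 0: "b" => MATCH
  Position 1: "b" => MATCH
  Position 2: "c" => no
  Position 3: "a" => no
  Position 4: "b" => MATCH
  Position 5: "b" => MATCH
  Position 6: "a" => no
  Position 7: "c" => no
  Position 8: "b" => MATCH
  Position 9: "c" => no
  Position 10: "c" => no
  Position 11: "a" => no
Total occurrences: 5

5


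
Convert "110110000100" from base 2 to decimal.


Input: "110110000100" in base 2
Positional expansion:
  Digit '1' (value 1) x 2^11 = 2048
  Digit '1' (value 1) x 2^10 = 1024
  Digit '0' (value 0) x 2^9 = 0
  Digit '1' (value 1) x 2^8 = 256
  Digit '1' (value 1) x 2^7 = 128
  Digit '0' (value 0) x 2^6 = 0
  Digit '0' (value 0) x 2^5 = 0
  Digit '0' (value 0) x 2^4 = 0
  Digit '0' (value 0) x 2^3 = 0
  Digit '1' (value 1) x 2^2 = 4
  Digit '0' (value 0) x 2^1 = 0
  Digit '0' (value 0) x 2^0 = 0
Sum = 3460

3460


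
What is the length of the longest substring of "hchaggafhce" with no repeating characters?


Input: "hchaggafhce"
Sliding window (track last position of each char):
  Position 0 ('h'): window [0,0] length 1 -- new best
  Position 1 ('c'): window [0,1] length 2 -- new best
  Position 2 ('h'): repeat (last at 0), move window start to 1
  Position 2 ('h'): window [1,2] length 2
  Position 3 ('a'): window [1,3] length 3 -- new best
  Position 4 ('g'): window [1,4] length 4 -- new best
  Position 5 ('g'): repeat (last at 4), move window start to 5
  Position 5 ('g'): window [5,5] length 1
  Position 6 ('a'): window [5,6] length 2
  Position 7 ('f'): window [5,7] length 3
  Position 8 ('h'): window [5,8] length 4
  Position 9 ('c'): window [5,9] length 5 -- new best
  Position 10 ('e'): window [5,10] length 6 -- new best
Longest substring with no repeats: "gafhce" with length 6

6


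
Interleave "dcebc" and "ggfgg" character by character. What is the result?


Interleaving "dcebc" and "ggfgg":
  Position 0: 'd' from first, 'g' from second => "dg"
  Position 1: 'c' from first, 'g' from second => "cg"
  Position 2: 'e' from first, 'f' from second => "ef"
  Position 3: 'b' from first, 'g' from second => "bg"
  Position 4: 'c' from first, 'g' from second => "cg"
Result: dgcgefbgcg

dgcgefbgcg


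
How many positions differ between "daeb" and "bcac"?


Comparing "daeb" and "bcac" position by position:
  Position 0: 'd' vs 'b' => DIFFER
  Position 1: 'a' vs 'c' => DIFFER
  Position 2: 'e' vs 'a' => DIFFER
  Position 3: 'b' vs 'c' => DIFFER
Positions that differ: 4

4


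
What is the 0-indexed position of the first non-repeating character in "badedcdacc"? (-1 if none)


Input: badedcdacc
Character frequencies:
  'a': 2
  'b': 1
  'c': 3
  'd': 3
  'e': 1
Scanning left to right for freq == 1:
  Position 0 ('b'): unique! => answer = 0

0


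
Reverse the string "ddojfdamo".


Input: ddojfdamo
Reading characters right to left:
  Position 8: 'o'
  Position 7: 'm'
  Position 6: 'a'
  Position 5: 'd'
  Position 4: 'f'
  Position 3: 'j'
  Position 2: 'o'
  Position 1: 'd'
  Position 0: 'd'
Reversed: omadfjodd

omadfjodd


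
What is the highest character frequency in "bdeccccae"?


Input: bdeccccae
Character counts:
  'a': 1
  'b': 1
  'c': 4
  'd': 1
  'e': 2
Maximum frequency: 4

4


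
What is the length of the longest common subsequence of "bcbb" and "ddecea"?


LCS of "bcbb" and "ddecea"
DP table:
           d    d    e    c    e    a
      0    0    0    0    0    0    0
  b   0    0    0    0    0    0    0
  c   0    0    0    0    1    1    1
  b   0    0    0    0    1    1    1
  b   0    0    0    0    1    1    1
LCS length = dp[4][6] = 1

1


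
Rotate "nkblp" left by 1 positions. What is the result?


Input: "nkblp", rotate left by 1
First 1 characters: "n"
Remaining characters: "kblp"
Concatenate remaining + first: "kblp" + "n" = "kblpn"

kblpn


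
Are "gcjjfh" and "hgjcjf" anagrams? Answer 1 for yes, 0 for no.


Strings: "gcjjfh", "hgjcjf"
Sorted first:  cfghjj
Sorted second: cfghjj
Sorted forms match => anagrams

1


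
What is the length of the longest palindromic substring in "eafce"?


Input: "eafce"
Checking substrings for palindromes:
  No multi-char palindromic substrings found
Longest palindromic substring: "e" with length 1

1


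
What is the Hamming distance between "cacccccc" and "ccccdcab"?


Comparing "cacccccc" and "ccccdcab" position by position:
  Position 0: 'c' vs 'c' => same
  Position 1: 'a' vs 'c' => differ
  Position 2: 'c' vs 'c' => same
  Position 3: 'c' vs 'c' => same
  Position 4: 'c' vs 'd' => differ
  Position 5: 'c' vs 'c' => same
  Position 6: 'c' vs 'a' => differ
  Position 7: 'c' vs 'b' => differ
Total differences (Hamming distance): 4

4


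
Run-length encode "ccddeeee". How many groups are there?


Input: ccddeeee
Scanning for consecutive runs:
  Group 1: 'c' x 2 (positions 0-1)
  Group 2: 'd' x 2 (positions 2-3)
  Group 3: 'e' x 4 (positions 4-7)
Total groups: 3

3


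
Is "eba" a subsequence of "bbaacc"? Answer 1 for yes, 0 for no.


Check if "eba" is a subsequence of "bbaacc"
Greedy scan:
  Position 0 ('b'): no match needed
  Position 1 ('b'): no match needed
  Position 2 ('a'): no match needed
  Position 3 ('a'): no match needed
  Position 4 ('c'): no match needed
  Position 5 ('c'): no match needed
Only matched 0/3 characters => not a subsequence

0


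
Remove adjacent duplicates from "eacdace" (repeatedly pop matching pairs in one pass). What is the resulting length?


Input: eacdace
Stack-based adjacent duplicate removal:
  Read 'e': push. Stack: e
  Read 'a': push. Stack: ea
  Read 'c': push. Stack: eac
  Read 'd': push. Stack: eacd
  Read 'a': push. Stack: eacda
  Read 'c': push. Stack: eacdac
  Read 'e': push. Stack: eacdace
Final stack: "eacdace" (length 7)

7


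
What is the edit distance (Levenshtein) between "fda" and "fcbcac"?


Computing edit distance: "fda" -> "fcbcac"
DP table:
           f    c    b    c    a    c
      0    1    2    3    4    5    6
  f   1    0    1    2    3    4    5
  d   2    1    1    2    3    4    5
  a   3    2    2    2    3    3    4
Edit distance = dp[3][6] = 4

4


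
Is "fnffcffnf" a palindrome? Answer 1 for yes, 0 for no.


Input: fnffcffnf
Reversed: fnffcffnf
  Compare pos 0 ('f') with pos 8 ('f'): match
  Compare pos 1 ('n') with pos 7 ('n'): match
  Compare pos 2 ('f') with pos 6 ('f'): match
  Compare pos 3 ('f') with pos 5 ('f'): match
Result: palindrome

1


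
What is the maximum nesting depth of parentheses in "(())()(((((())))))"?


Input: "(())()(((((())))))"
Tracking depth:
  Position 0 '(': depth becomes 1
  Position 1 '(': depth becomes 2
  Position 2 ')': depth becomes 1
  Position 3 ')': depth becomes 0
  Position 4 '(': depth becomes 1
  Position 5 ')': depth becomes 0
  Position 6 '(': depth becomes 1
  Position 7 '(': depth becomes 2
  Position 8 '(': depth becomes 3
  Position 9 '(': depth becomes 4
  Position 10 '(': depth becomes 5
  Position 11 '(': depth becomes 6
  Position 12 ')': depth becomes 5
  Position 13 ')': depth becomes 4
  Position 14 ')': depth becomes 3
  Position 15 ')': depth becomes 2
  Position 16 ')': depth becomes 1
  Position 17 ')': depth becomes 0
Maximum depth reached: 6

6


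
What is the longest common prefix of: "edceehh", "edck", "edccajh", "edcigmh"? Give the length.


Words: edceehh, edck, edccajh, edcigmh
  Position 0: all 'e' => match
  Position 1: all 'd' => match
  Position 2: all 'c' => match
  Position 3: ('e', 'k', 'c', 'i') => mismatch, stop
LCP = "edc" (length 3)

3


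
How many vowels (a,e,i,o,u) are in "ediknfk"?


Input: ediknfk
Checking each character:
  'e' at position 0: vowel (running total: 1)
  'd' at position 1: consonant
  'i' at position 2: vowel (running total: 2)
  'k' at position 3: consonant
  'n' at position 4: consonant
  'f' at position 5: consonant
  'k' at position 6: consonant
Total vowels: 2

2


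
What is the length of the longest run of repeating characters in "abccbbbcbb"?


Input: "abccbbbcbb"
Scanning for longest run:
  Position 1 ('b'): new char, reset run to 1
  Position 2 ('c'): new char, reset run to 1
  Position 3 ('c'): continues run of 'c', length=2
  Position 4 ('b'): new char, reset run to 1
  Position 5 ('b'): continues run of 'b', length=2
  Position 6 ('b'): continues run of 'b', length=3
  Position 7 ('c'): new char, reset run to 1
  Position 8 ('b'): new char, reset run to 1
  Position 9 ('b'): continues run of 'b', length=2
Longest run: 'b' with length 3

3


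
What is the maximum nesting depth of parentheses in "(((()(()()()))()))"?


Input: "(((()(()()()))()))"
Tracking depth:
  Position 0 '(': depth becomes 1
  Position 1 '(': depth becomes 2
  Position 2 '(': depth becomes 3
  Position 3 '(': depth becomes 4
  Position 4 ')': depth becomes 3
  Position 5 '(': depth becomes 4
  Position 6 '(': depth becomes 5
  Position 7 ')': depth becomes 4
  Position 8 '(': depth becomes 5
  Position 9 ')': depth becomes 4
  Position 10 '(': depth becomes 5
  Position 11 ')': depth becomes 4
  Position 12 ')': depth becomes 3
  Position 13 ')': depth becomes 2
  Position 14 '(': depth becomes 3
  Position 15 ')': depth becomes 2
  Position 16 ')': depth becomes 1
  Position 17 ')': depth becomes 0
Maximum depth reached: 5

5


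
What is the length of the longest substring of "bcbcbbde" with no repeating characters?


Input: "bcbcbbde"
Sliding window (track last position of each char):
  Position 0 ('b'): window [0,0] length 1 -- new best
  Position 1 ('c'): window [0,1] length 2 -- new best
  Position 2 ('b'): repeat (last at 0), move window start to 1
  Position 2 ('b'): window [1,2] length 2
  Position 3 ('c'): repeat (last at 1), move window start to 2
  Position 3 ('c'): window [2,3] length 2
  Position 4 ('b'): repeat (last at 2), move window start to 3
  Position 4 ('b'): window [3,4] length 2
  Position 5 ('b'): repeat (last at 4), move window start to 5
  Position 5 ('b'): window [5,5] length 1
  Position 6 ('d'): window [5,6] length 2
  Position 7 ('e'): window [5,7] length 3 -- new best
Longest substring with no repeats: "bde" with length 3

3
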